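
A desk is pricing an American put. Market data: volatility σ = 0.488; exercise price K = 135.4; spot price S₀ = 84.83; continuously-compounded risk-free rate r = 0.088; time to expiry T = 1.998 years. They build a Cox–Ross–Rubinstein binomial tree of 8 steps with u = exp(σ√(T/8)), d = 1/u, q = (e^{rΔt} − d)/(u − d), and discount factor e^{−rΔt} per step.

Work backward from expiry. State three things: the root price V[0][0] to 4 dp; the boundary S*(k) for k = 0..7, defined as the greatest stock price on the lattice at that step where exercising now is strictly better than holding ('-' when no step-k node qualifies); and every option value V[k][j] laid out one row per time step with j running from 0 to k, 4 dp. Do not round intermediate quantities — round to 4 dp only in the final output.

Δt=0.24975  u=1.27619  d=0.78358  q=0.48444  discount=0.97826
step 8 (expiry): payoffs max(K−S,0) = 123.3432 115.7637 103.4191 83.3142 50.5700 0.0000 0.0000 0.0000 0.0000
step 7: (k=7,j=0): S=15.3867, (K−S)⁺=120.0133, hold=117.0699 ⇒ V=120.0133 exercise | (k=7,j=1): S=25.0597, (K−S)⁺=110.3403, hold=107.3970 ⇒ V=110.3403 exercise | (k=7,j=2): S=40.8136, (K−S)⁺=94.5864, hold=91.6430 ⇒ V=94.5864 exercise | (k=7,j=3): S=66.4714, (K−S)⁺=68.9286, hold=65.9853 ⇒ V=68.9286 exercise | (k=7,j=4): S=108.2591, (K−S)⁺=27.1409, hold=25.5051 ⇒ V=27.1409 exercise | (k=7,j=5): S=176.3169, (K−S)⁺=0.0000, hold=0.0000 ⇒ V=0.0000 continue | (k=7,j=6): S=287.1599, (K−S)⁺=0.0000, hold=0.0000 ⇒ V=0.0000 continue | (k=7,j=7): S=467.6850, (K−S)⁺=0.0000, hold=0.0000 ⇒ V=0.0000 continue  boundary S*=108.2591
step 6: (k=6,j=0): S=19.6363, (K−S)⁺=115.7637, hold=112.8203 ⇒ V=115.7637 exercise | (k=6,j=1): S=31.9809, (K−S)⁺=103.4191, hold=100.4758 ⇒ V=103.4191 exercise | (k=6,j=2): S=52.0858, (K−S)⁺=83.3142, hold=80.3708 ⇒ V=83.3142 exercise | (k=6,j=3): S=84.8300, (K−S)⁺=50.5700, hold=47.6266 ⇒ V=50.5700 exercise | (k=6,j=4): S=138.1590, (K−S)⁺=0.0000, hold=13.6886 ⇒ V=13.6886 continue | (k=6,j=5): S=225.0137, (K−S)⁺=0.0000, hold=0.0000 ⇒ V=0.0000 continue | (k=6,j=6): S=366.4701, (K−S)⁺=0.0000, hold=0.0000 ⇒ V=0.0000 continue  boundary S*=84.8300
step 5: (k=5,j=0): S=25.0597, (K−S)⁺=110.3403, hold=107.3970 ⇒ V=110.3403 exercise | (k=5,j=1): S=40.8136, (K−S)⁺=94.5864, hold=91.6430 ⇒ V=94.5864 exercise | (k=5,j=2): S=66.4714, (K−S)⁺=68.9286, hold=65.9853 ⇒ V=68.9286 exercise | (k=5,j=3): S=108.2591, (K−S)⁺=27.1409, hold=31.9922 ⇒ V=31.9922 continue | (k=5,j=4): S=176.3169, (K−S)⁺=0.0000, hold=6.9039 ⇒ V=6.9039 continue | (k=5,j=5): S=287.1599, (K−S)⁺=0.0000, hold=0.0000 ⇒ V=0.0000 continue  boundary S*=66.4714
step 4: (k=4,j=0): S=31.9809, (K−S)⁺=103.4191, hold=100.4758 ⇒ V=103.4191 exercise | (k=4,j=1): S=52.0858, (K−S)⁺=83.3142, hold=80.3708 ⇒ V=83.3142 exercise | (k=4,j=2): S=84.8300, (K−S)⁺=50.5700, hold=49.9257 ⇒ V=50.5700 exercise | (k=4,j=3): S=138.1590, (K−S)⁺=0.0000, hold=19.4072 ⇒ V=19.4072 continue | (k=4,j=4): S=225.0137, (K−S)⁺=0.0000, hold=3.4820 ⇒ V=3.4820 continue  boundary S*=84.8300
step 3: (k=3,j=0): S=40.8136, (K−S)⁺=94.5864, hold=91.6430 ⇒ V=94.5864 exercise | (k=3,j=1): S=66.4714, (K−S)⁺=68.9286, hold=65.9853 ⇒ V=68.9286 exercise | (k=3,j=2): S=108.2591, (K−S)⁺=27.1409, hold=34.7023 ⇒ V=34.7023 continue | (k=3,j=3): S=176.3169, (K−S)⁺=0.0000, hold=11.4382 ⇒ V=11.4382 continue  boundary S*=66.4714
step 2: (k=2,j=0): S=52.0858, (K−S)⁺=83.3142, hold=80.3708 ⇒ V=83.3142 exercise | (k=2,j=1): S=84.8300, (K−S)⁺=50.5700, hold=51.2101 ⇒ V=51.2101 continue | (k=2,j=2): S=138.1590, (K−S)⁺=0.0000, hold=22.9228 ⇒ V=22.9228 continue  boundary S*=52.0858
step 1: (k=1,j=0): S=66.4714, (K−S)⁺=68.9286, hold=66.2886 ⇒ V=68.9286 exercise | (k=1,j=1): S=108.2591, (K−S)⁺=27.1409, hold=36.6913 ⇒ V=36.6913 continue  boundary S*=66.4714
step 0: (k=0,j=0): S=84.8300, (K−S)⁺=50.5700, hold=52.1526 ⇒ V=52.1526 continue  boundary S*=-

price = 52.1526
boundary = - 66.4714 52.0858 66.4714 84.8300 66.4714 84.8300 108.2591
tree:
52.1526
68.9286 36.6913
83.3142 51.2101 22.9228
94.5864 68.9286 34.7023 11.4382
103.4191 83.3142 50.5700 19.4072 3.4820
110.3403 94.5864 68.9286 31.9922 6.9039 0.0000
115.7637 103.4191 83.3142 50.5700 13.6886 0.0000 0.0000
120.0133 110.3403 94.5864 68.9286 27.1409 0.0000 0.0000 0.0000
123.3432 115.7637 103.4191 83.3142 50.5700 0.0000 0.0000 0.0000 0.0000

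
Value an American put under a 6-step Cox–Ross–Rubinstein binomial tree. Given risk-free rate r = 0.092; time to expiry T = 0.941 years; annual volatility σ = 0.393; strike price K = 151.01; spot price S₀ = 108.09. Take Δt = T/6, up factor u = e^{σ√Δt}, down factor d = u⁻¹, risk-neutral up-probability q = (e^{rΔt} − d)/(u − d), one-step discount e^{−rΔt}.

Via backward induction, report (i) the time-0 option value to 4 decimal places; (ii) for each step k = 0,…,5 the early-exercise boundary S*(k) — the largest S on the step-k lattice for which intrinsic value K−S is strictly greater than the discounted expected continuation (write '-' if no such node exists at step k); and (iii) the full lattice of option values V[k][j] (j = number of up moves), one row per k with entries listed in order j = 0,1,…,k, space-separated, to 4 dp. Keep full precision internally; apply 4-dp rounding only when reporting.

price = 42.9529
boundary = - 92.5110 108.0900 92.5110 108.0900 126.2925
tree:
42.9529
58.4990 29.1062
71.8326 42.9200 16.5430
83.2444 58.4990 27.2494 6.6338
93.0115 71.8326 42.9200 12.8325 0.8124
101.3708 83.2444 58.4990 24.7175 1.6740 0.0000
108.5253 93.0115 71.8326 42.9200 3.4496 0.0000 0.0000

Δt=0.15683  u=1.16840  d=0.85587  q=0.50767  discount=0.98567
step 6 (expiry): payoffs max(K−S,0) = 108.5253 93.0115 71.8326 42.9200 3.4496 0.0000 0.0000
step 5: (k=5,j=0): S=49.6392, (K−S)⁺=101.3708, hold=99.2076 ⇒ V=101.3708 exercise | (k=5,j=1): S=67.7656, (K−S)⁺=83.2444, hold=81.0812 ⇒ V=83.2444 exercise | (k=5,j=2): S=92.5110, (K−S)⁺=58.4990, hold=56.3358 ⇒ V=58.4990 exercise | (k=5,j=3): S=126.2925, (K−S)⁺=24.7175, hold=22.5542 ⇒ V=24.7175 exercise | (k=5,j=4): S=172.4098, (K−S)⁺=0.0000, hold=1.6740 ⇒ V=1.6740 continue | (k=5,j=5): S=235.3673, (K−S)⁺=0.0000, hold=0.0000 ⇒ V=0.0000 continue  boundary S*=126.2925
step 4: (k=4,j=0): S=57.9985, (K−S)⁺=93.0115, hold=90.8482 ⇒ V=93.0115 exercise | (k=4,j=1): S=79.1774, (K−S)⁺=71.8326, hold=69.6694 ⇒ V=71.8326 exercise | (k=4,j=2): S=108.0900, (K−S)⁺=42.9200, hold=40.7568 ⇒ V=42.9200 exercise | (k=4,j=3): S=147.5604, (K−S)⁺=3.4496, hold=12.8325 ⇒ V=12.8325 continue | (k=4,j=4): S=201.4438, (K−S)⁺=0.0000, hold=0.8124 ⇒ V=0.8124 continue  boundary S*=108.0900
step 3: (k=3,j=0): S=67.7656, (K−S)⁺=83.2444, hold=81.0812 ⇒ V=83.2444 exercise | (k=3,j=1): S=92.5110, (K−S)⁺=58.4990, hold=56.3358 ⇒ V=58.4990 exercise | (k=3,j=2): S=126.2925, (K−S)⁺=24.7175, hold=27.2494 ⇒ V=27.2494 continue | (k=3,j=3): S=172.4098, (K−S)⁺=0.0000, hold=6.6338 ⇒ V=6.6338 continue  boundary S*=92.5110
step 2: (k=2,j=0): S=79.1774, (K−S)⁺=71.8326, hold=69.6694 ⇒ V=71.8326 exercise | (k=2,j=1): S=108.0900, (K−S)⁺=42.9200, hold=42.0238 ⇒ V=42.9200 exercise | (k=2,j=2): S=147.5604, (K−S)⁺=3.4496, hold=16.5430 ⇒ V=16.5430 continue  boundary S*=108.0900
step 1: (k=1,j=0): S=92.5110, (K−S)⁺=58.4990, hold=56.3358 ⇒ V=58.4990 exercise | (k=1,j=1): S=126.2925, (K−S)⁺=24.7175, hold=29.1062 ⇒ V=29.1062 continue  boundary S*=92.5110
step 0: (k=0,j=0): S=108.0900, (K−S)⁺=42.9200, hold=42.9529 ⇒ V=42.9529 continue  boundary S*=-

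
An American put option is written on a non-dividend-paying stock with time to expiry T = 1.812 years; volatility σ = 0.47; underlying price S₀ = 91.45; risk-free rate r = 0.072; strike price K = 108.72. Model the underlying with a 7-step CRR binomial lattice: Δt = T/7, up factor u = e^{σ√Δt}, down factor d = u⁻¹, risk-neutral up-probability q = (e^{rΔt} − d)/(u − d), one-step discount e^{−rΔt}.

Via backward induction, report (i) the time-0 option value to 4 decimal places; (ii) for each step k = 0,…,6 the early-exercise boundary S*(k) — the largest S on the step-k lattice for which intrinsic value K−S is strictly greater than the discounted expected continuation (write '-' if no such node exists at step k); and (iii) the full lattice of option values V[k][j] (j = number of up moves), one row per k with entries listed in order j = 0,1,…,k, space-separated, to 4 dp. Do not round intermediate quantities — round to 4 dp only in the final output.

price = 27.8854
boundary = - - 56.6867 44.6303 56.6867 72.0000 56.6867
tree:
27.8854
38.7546 17.1793
52.0333 25.8590 8.4302
64.0897 37.5372 14.1951 2.5022
73.5819 52.0333 23.2722 4.8974 0.0000
81.0552 64.0897 36.7200 9.5855 0.0000 0.0000
86.9391 73.5819 52.0333 18.7611 0.0000 0.0000 0.0000
91.5716 81.0552 64.0897 36.7200 0.0000 0.0000 0.0000 0.0000

Δt=0.25886, u=1.27014, d=0.78732, q=0.47947, disc=e^(-rΔt)=0.98153
k=7 terminal: V=max(K-S,0) → 91.5716 81.0552 64.0897 36.7200 0.0000 0.0000 0.0000 0.0000
k=6: j=0 S=21.7809 intr=86.9391 cont=84.9316 V=86.9391[EX]; j=1 S=35.1381 intr=73.5819 cont=71.5744 V=73.5819[EX]; j=2 S=56.6867 intr=52.0333 cont=50.0258 V=52.0333[EX]; j=3 S=91.4500 intr=17.2700 cont=18.7611 V=18.7611[hold]; j=4 S=147.5321 intr=0.0000 cont=0.0000 V=0.0000[hold]; j=5 S=238.0067 intr=0.0000 cont=0.0000 V=0.0000[hold]; j=6 S=383.9653 intr=0.0000 cont=0.0000 V=0.0000[hold]  S*(6)=56.6867
k=5: j=0 S=27.6648 intr=81.0552 cont=79.0477 V=81.0552[EX]; j=1 S=44.6303 intr=64.0897 cont=62.0822 V=64.0897[EX]; j=2 S=72.0000 intr=36.7200 cont=35.4142 V=36.7200[EX]; j=3 S=116.1542 intr=0.0000 cont=9.5855 V=9.5855[hold]; j=4 S=187.3863 intr=0.0000 cont=0.0000 V=0.0000[hold]; j=5 S=302.3017 intr=0.0000 cont=0.0000 V=0.0000[hold]  S*(5)=72.0000
k=4: j=0 S=35.1381 intr=73.5819 cont=71.5744 V=73.5819[EX]; j=1 S=56.6867 intr=52.0333 cont=50.0258 V=52.0333[EX]; j=2 S=91.4500 intr=17.2700 cont=23.2722 V=23.2722[hold]; j=3 S=147.5321 intr=0.0000 cont=4.8974 V=4.8974[hold]; j=4 S=238.0067 intr=0.0000 cont=0.0000 V=0.0000[hold]  S*(4)=56.6867
k=3: j=0 S=44.6303 intr=64.0897 cont=62.0822 V=64.0897[EX]; j=1 S=72.0000 intr=36.7200 cont=37.5372 V=37.5372[hold]; j=2 S=116.1542 intr=0.0000 cont=14.1951 V=14.1951[hold]; j=3 S=187.3863 intr=0.0000 cont=2.5022 V=2.5022[hold]  S*(3)=44.6303
k=2: j=0 S=56.6867 intr=52.0333 cont=50.4104 V=52.0333[EX]; j=1 S=91.4500 intr=17.2700 cont=25.8590 V=25.8590[hold]; j=2 S=147.5321 intr=0.0000 cont=8.4302 V=8.4302[hold]  S*(2)=56.6867
k=1: j=0 S=72.0000 intr=36.7200 cont=38.7546 V=38.7546[hold]; j=1 S=116.1542 intr=0.0000 cont=17.1793 V=17.1793[hold]  S*(1)=-
k=0: j=0 S=91.4500 intr=17.2700 cont=27.8854 V=27.8854[hold]  S*(0)=-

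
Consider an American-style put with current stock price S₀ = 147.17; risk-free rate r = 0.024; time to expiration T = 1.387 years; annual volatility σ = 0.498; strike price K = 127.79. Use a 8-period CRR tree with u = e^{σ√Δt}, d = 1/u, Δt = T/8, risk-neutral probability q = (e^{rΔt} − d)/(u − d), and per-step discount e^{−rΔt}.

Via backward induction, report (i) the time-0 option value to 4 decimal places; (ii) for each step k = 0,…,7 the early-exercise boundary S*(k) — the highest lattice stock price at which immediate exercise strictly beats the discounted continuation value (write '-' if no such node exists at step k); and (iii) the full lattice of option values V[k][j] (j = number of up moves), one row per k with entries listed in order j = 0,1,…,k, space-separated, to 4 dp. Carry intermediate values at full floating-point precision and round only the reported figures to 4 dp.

price = 21.6982
boundary = - - - - 64.2096 52.1849 64.2096 79.0051
tree:
21.6982
29.7726 12.3529
39.6937 18.3181 5.4154
51.1934 26.4640 8.8575 1.3967
63.5804 37.0197 14.2296 2.5892 0.0000
75.6051 49.7443 22.3180 4.7999 0.0000 0.0000
85.3778 63.5804 33.8448 8.8982 0.0000 0.0000 0.0000
93.3204 75.6051 48.7849 16.4957 0.0000 0.0000 0.0000 0.0000
99.7756 85.3778 63.5804 30.5803 0.0000 0.0000 0.0000 0.0000 0.0000

params: Δt=0.17338 u=1.23042 d=0.81273 q=0.45833 e^(-rΔt)=0.99585
t_8 payoffs: 99.7756 85.3778 63.5804 30.5803 0.0000 0.0000 0.0000 0.0000 0.0000
t_7: node(7,0) S=34.4696 payoff=93.3204 vs cont=92.7898 → 93.3204 [stop]  node(7,1) S=52.1849 payoff=75.6051 vs cont=75.0744 → 75.6051 [stop]  node(7,2) S=79.0051 payoff=48.7849 vs cont=48.2543 → 48.7849 [stop]  node(7,3) S=119.6092 payoff=8.1808 vs cont=16.4957 → 16.4957 [wait]  node(7,4) S=181.0815 payoff=0.0000 vs cont=0.0000 → 0.0000 [wait]  node(7,5) S=274.1471 payoff=0.0000 vs cont=0.0000 → 0.0000 [wait]  node(7,6) S=415.0432 payoff=0.0000 vs cont=0.0000 → 0.0000 [wait]  node(7,7) S=628.3519 payoff=0.0000 vs cont=0.0000 → 0.0000 [wait]  ⇒ S*(7)=79.0051
t_6: node(6,0) S=42.4122 payoff=85.3778 vs cont=84.8472 → 85.3778 [stop]  node(6,1) S=64.2096 payoff=63.5804 vs cont=63.0498 → 63.5804 [stop]  node(6,2) S=97.2097 payoff=30.5803 vs cont=33.8448 → 33.8448 [wait]  node(6,3) S=147.1700 payoff=0.0000 vs cont=8.8982 → 8.8982 [wait]  node(6,4) S=222.8070 payoff=0.0000 vs cont=0.0000 → 0.0000 [wait]  node(6,5) S=337.3172 payoff=0.0000 vs cont=0.0000 → 0.0000 [wait]  node(6,6) S=510.6791 payoff=0.0000 vs cont=0.0000 → 0.0000 [wait]  ⇒ S*(6)=64.2096
t_5: node(5,0) S=52.1849 payoff=75.6051 vs cont=75.0744 → 75.6051 [stop]  node(5,1) S=79.0051 payoff=48.7849 vs cont=49.7443 → 49.7443 [wait]  node(5,2) S=119.6092 payoff=8.1808 vs cont=22.3180 → 22.3180 [wait]  node(5,3) S=181.0815 payoff=0.0000 vs cont=4.7999 → 4.7999 [wait]  node(5,4) S=274.1471 payoff=0.0000 vs cont=0.0000 → 0.0000 [wait]  node(5,5) S=415.0432 payoff=0.0000 vs cont=0.0000 → 0.0000 [wait]  ⇒ S*(5)=52.1849
t_4: node(4,0) S=64.2096 payoff=63.5804 vs cont=63.4876 → 63.5804 [stop]  node(4,1) S=97.2097 payoff=30.5803 vs cont=37.0197 → 37.0197 [wait]  node(4,2) S=147.1700 payoff=0.0000 vs cont=14.2296 → 14.2296 [wait]  node(4,3) S=222.8070 payoff=0.0000 vs cont=2.5892 → 2.5892 [wait]  node(4,4) S=337.3172 payoff=0.0000 vs cont=0.0000 → 0.0000 [wait]  ⇒ S*(4)=64.2096
t_3: node(3,0) S=79.0051 payoff=48.7849 vs cont=51.1934 → 51.1934 [wait]  node(3,1) S=119.6092 payoff=8.1808 vs cont=26.4640 → 26.4640 [wait]  node(3,2) S=181.0815 payoff=0.0000 vs cont=8.8575 → 8.8575 [wait]  node(3,3) S=274.1471 payoff=0.0000 vs cont=1.3967 → 1.3967 [wait]  ⇒ S*(3)=-
t_2: node(2,0) S=97.2097 payoff=30.5803 vs cont=39.6937 → 39.6937 [wait]  node(2,1) S=147.1700 payoff=0.0000 vs cont=18.3181 → 18.3181 [wait]  node(2,2) S=222.8070 payoff=0.0000 vs cont=5.4154 → 5.4154 [wait]  ⇒ S*(2)=-
t_1: node(1,0) S=119.6092 payoff=8.1808 vs cont=29.7726 → 29.7726 [wait]  node(1,1) S=181.0815 payoff=0.0000 vs cont=12.3529 → 12.3529 [wait]  ⇒ S*(1)=-
t_0: node(0,0) S=147.1700 payoff=0.0000 vs cont=21.6982 → 21.6982 [wait]  ⇒ S*(0)=-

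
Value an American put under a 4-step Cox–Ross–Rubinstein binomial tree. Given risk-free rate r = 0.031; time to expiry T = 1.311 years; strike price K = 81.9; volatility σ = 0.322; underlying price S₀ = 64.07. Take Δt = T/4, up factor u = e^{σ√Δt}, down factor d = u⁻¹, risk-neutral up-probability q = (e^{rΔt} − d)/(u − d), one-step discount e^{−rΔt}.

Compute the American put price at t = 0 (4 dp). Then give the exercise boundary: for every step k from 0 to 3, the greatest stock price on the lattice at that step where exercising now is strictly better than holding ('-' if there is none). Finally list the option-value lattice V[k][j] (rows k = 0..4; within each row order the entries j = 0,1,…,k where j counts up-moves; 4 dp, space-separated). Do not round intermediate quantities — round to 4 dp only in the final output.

params: Δt=0.32775 u=1.20243 d=0.83165 q=0.48159 e^(-rΔt)=0.98989
t_4 payoffs: 51.2509 37.5865 17.8300 0.0000 0.0000
t_3: node(3,0) S=36.8533 payoff=45.0467 vs cont=44.2187 → 45.0467 [stop]  node(3,1) S=53.2838 payoff=28.6162 vs cont=27.7883 → 28.6162 [stop]  node(3,2) S=77.0396 payoff=4.8604 vs cont=9.1499 → 9.1499 [wait]  node(3,3) S=111.3865 payoff=0.0000 vs cont=0.0000 → 0.0000 [wait]  ⇒ S*(3)=53.2838
t_2: node(2,0) S=44.3135 payoff=37.5865 vs cont=36.7586 → 37.5865 [stop]  node(2,1) S=64.0700 payoff=17.8300 vs cont=19.0470 → 19.0470 [wait]  node(2,2) S=92.6346 payoff=0.0000 vs cont=4.6955 → 4.6955 [wait]  ⇒ S*(2)=44.3135
t_1: node(1,0) S=53.2838 payoff=28.6162 vs cont=28.3684 → 28.6162 [stop]  node(1,1) S=77.0396 payoff=4.8604 vs cont=12.0128 → 12.0128 [wait]  ⇒ S*(1)=53.2838
t_0: node(0,0) S=64.0700 payoff=17.8300 vs cont=20.4118 → 20.4118 [wait]  ⇒ S*(0)=-

price = 20.4118
boundary = - 53.2838 44.3135 53.2838
tree:
20.4118
28.6162 12.0128
37.5865 19.0470 4.6955
45.0467 28.6162 9.1499 0.0000
51.2509 37.5865 17.8300 0.0000 0.0000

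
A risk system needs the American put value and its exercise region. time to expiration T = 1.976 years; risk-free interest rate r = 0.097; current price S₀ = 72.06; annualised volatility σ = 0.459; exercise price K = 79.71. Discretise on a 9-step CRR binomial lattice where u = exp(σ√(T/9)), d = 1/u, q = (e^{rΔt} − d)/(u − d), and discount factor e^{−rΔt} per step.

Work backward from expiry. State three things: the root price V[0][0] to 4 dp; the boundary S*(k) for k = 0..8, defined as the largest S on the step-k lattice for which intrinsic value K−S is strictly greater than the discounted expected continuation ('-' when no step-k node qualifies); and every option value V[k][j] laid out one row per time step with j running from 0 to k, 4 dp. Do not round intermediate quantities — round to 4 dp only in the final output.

price = 17.1458
boundary = - - 46.8689 37.7990 46.8689 37.7990 46.8689 58.1152 46.8689
tree:
17.1458
24.0649 10.8617
32.8411 16.1948 5.9159
41.9110 23.4502 9.5278 2.5039
49.2258 32.8411 14.9290 4.4549 0.6307
55.1250 41.9110 22.6126 7.7723 1.2786 0.0000
59.8826 49.2258 32.8411 13.2043 2.5921 0.0000 0.0000
63.7196 55.1250 41.9110 21.5948 5.2547 0.0000 0.0000 0.0000
66.8140 59.8826 49.2258 32.8411 10.6524 0.0000 0.0000 0.0000 0.0000
69.3096 63.7196 55.1250 41.9110 21.5948 0.0000 0.0000 0.0000 0.0000 0.0000

Δt=0.21956, u=1.23995, d=0.80648, q=0.49610, disc=e^(-rΔt)=0.97893
k=9 terminal: V=max(K-S,0) → 69.3096 63.7196 55.1250 41.9110 21.5948 0.0000 0.0000 0.0000 0.0000 0.0000
k=8: j=0 S=12.8960 intr=66.8140 cont=65.1344 V=66.8140[EX]; j=1 S=19.8274 intr=59.8826 cont=58.2030 V=59.8826[EX]; j=2 S=30.4842 intr=49.2258 cont=47.5462 V=49.2258[EX]; j=3 S=46.8689 intr=32.8411 cont=31.1615 V=32.8411[EX]; j=4 S=72.0600 intr=7.6500 cont=10.6524 V=10.6524[hold]; j=5 S=110.7908 intr=0.0000 cont=0.0000 V=0.0000[hold]; j=6 S=170.3388 intr=0.0000 cont=0.0000 V=0.0000[hold]; j=7 S=261.8925 intr=0.0000 cont=0.0000 V=0.0000[hold]; j=8 S=402.6546 intr=0.0000 cont=0.0000 V=0.0000[hold]  S*(8)=46.8689
k=7: j=0 S=15.9904 intr=63.7196 cont=62.0399 V=63.7196[EX]; j=1 S=24.5850 intr=55.1250 cont=53.4454 V=55.1250[EX]; j=2 S=37.7990 intr=41.9110 cont=40.2314 V=41.9110[EX]; j=3 S=58.1152 intr=21.5948 cont=21.3733 V=21.5948[EX]; j=4 S=89.3509 intr=0.0000 cont=5.2547 V=5.2547[hold]; j=5 S=137.3753 intr=0.0000 cont=0.0000 V=0.0000[hold]; j=6 S=211.2118 intr=0.0000 cont=0.0000 V=0.0000[hold]; j=7 S=324.7341 intr=0.0000 cont=0.0000 V=0.0000[hold]  S*(7)=58.1152
k=6: j=0 S=19.8274 intr=59.8826 cont=58.2030 V=59.8826[EX]; j=1 S=30.4842 intr=49.2258 cont=47.5462 V=49.2258[EX]; j=2 S=46.8689 intr=32.8411 cont=31.1615 V=32.8411[EX]; j=3 S=72.0600 intr=7.6500 cont=13.2043 V=13.2043[hold]; j=4 S=110.7908 intr=0.0000 cont=2.5921 V=2.5921[hold]; j=5 S=170.3388 intr=0.0000 cont=0.0000 V=0.0000[hold]; j=6 S=261.8925 intr=0.0000 cont=0.0000 V=0.0000[hold]  S*(6)=46.8689
k=5: j=0 S=24.5850 intr=55.1250 cont=53.4454 V=55.1250[EX]; j=1 S=37.7990 intr=41.9110 cont=40.2314 V=41.9110[EX]; j=2 S=58.1152 intr=21.5948 cont=22.6126 V=22.6126[hold]; j=3 S=89.3509 intr=0.0000 cont=7.7723 V=7.7723[hold]; j=4 S=137.3753 intr=0.0000 cont=1.2786 V=1.2786[hold]; j=5 S=211.2118 intr=0.0000 cont=0.0000 V=0.0000[hold]  S*(5)=37.7990
k=4: j=0 S=30.4842 intr=49.2258 cont=47.5462 V=49.2258[EX]; j=1 S=46.8689 intr=32.8411 cont=31.6558 V=32.8411[EX]; j=2 S=72.0600 intr=7.6500 cont=14.9290 V=14.9290[hold]; j=3 S=110.7908 intr=0.0000 cont=4.4549 V=4.4549[hold]; j=4 S=170.3388 intr=0.0000 cont=0.6307 V=0.6307[hold]  S*(4)=46.8689
k=3: j=0 S=37.7990 intr=41.9110 cont=40.2314 V=41.9110[EX]; j=1 S=58.1152 intr=21.5948 cont=23.4502 V=23.4502[hold]; j=2 S=89.3509 intr=0.0000 cont=9.5278 V=9.5278[hold]; j=3 S=137.3753 intr=0.0000 cont=2.5039 V=2.5039[hold]  S*(3)=37.7990
k=2: j=0 S=46.8689 intr=32.8411 cont=32.0625 V=32.8411[EX]; j=1 S=72.0600 intr=7.6500 cont=16.1948 V=16.1948[hold]; j=2 S=110.7908 intr=0.0000 cont=5.9159 V=5.9159[hold]  S*(2)=46.8689
k=1: j=0 S=58.1152 intr=21.5948 cont=24.0649 V=24.0649[hold]; j=1 S=89.3509 intr=0.0000 cont=10.8617 V=10.8617[hold]  S*(1)=-
k=0: j=0 S=72.0600 intr=7.6500 cont=17.1458 V=17.1458[hold]  S*(0)=-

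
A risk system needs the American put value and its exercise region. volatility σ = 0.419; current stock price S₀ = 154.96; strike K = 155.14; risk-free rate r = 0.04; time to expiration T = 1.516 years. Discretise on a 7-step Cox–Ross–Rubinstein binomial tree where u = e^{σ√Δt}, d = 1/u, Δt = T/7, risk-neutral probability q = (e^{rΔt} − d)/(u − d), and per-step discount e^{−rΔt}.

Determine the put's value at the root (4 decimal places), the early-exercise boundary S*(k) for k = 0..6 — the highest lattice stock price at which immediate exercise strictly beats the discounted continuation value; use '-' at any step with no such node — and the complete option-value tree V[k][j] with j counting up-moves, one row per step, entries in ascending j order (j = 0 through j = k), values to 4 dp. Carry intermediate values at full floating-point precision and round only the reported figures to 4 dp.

price = 28.3909
boundary = - - - 86.3315 71.0371 86.3315 104.9186
tree:
28.3909
39.4503 16.6189
53.0753 25.0296 7.5750
68.8085 36.5614 12.6706 2.0498
84.1029 51.3940 20.7453 3.9277 0.0000
96.6876 68.8085 32.9802 7.5260 0.0000 0.0000
107.0429 84.1029 50.2214 14.4209 0.0000 0.0000 0.0000
115.5637 96.6876 68.8085 27.6324 0.0000 0.0000 0.0000 0.0000

Δt=0.21657, u=1.21530, d=0.82284, q=0.47358, disc=e^(-rΔt)=0.99137
k=7 terminal: V=max(K-S,0) → 115.5637 96.6876 68.8085 27.6324 0.0000 0.0000 0.0000 0.0000
k=6: j=0 S=48.0971 intr=107.0429 cont=105.7048 V=107.0429[EX]; j=1 S=71.0371 intr=84.1029 cont=82.7647 V=84.1029[EX]; j=2 S=104.9186 intr=50.2214 cont=48.8832 V=50.2214[EX]; j=3 S=154.9600 intr=0.1800 cont=14.4209 V=14.4209[hold]; j=4 S=228.8688 intr=0.0000 cont=0.0000 V=0.0000[hold]; j=5 S=338.0288 intr=0.0000 cont=0.0000 V=0.0000[hold]; j=6 S=499.2531 intr=0.0000 cont=0.0000 V=0.0000[hold]  S*(6)=104.9186
k=5: j=0 S=58.4524 intr=96.6876 cont=95.3495 V=96.6876[EX]; j=1 S=86.3315 intr=68.8085 cont=67.4704 V=68.8085[EX]; j=2 S=127.5076 intr=27.6324 cont=32.9802 V=32.9802[hold]; j=3 S=188.3229 intr=0.0000 cont=7.5260 V=7.5260[hold]; j=4 S=278.1443 intr=0.0000 cont=0.0000 V=0.0000[hold]; j=5 S=410.8064 intr=0.0000 cont=0.0000 V=0.0000[hold]  S*(5)=86.3315
k=4: j=0 S=71.0371 intr=84.1029 cont=82.7647 V=84.1029[EX]; j=1 S=104.9186 intr=50.2214 cont=51.3940 V=51.3940[hold]; j=2 S=154.9600 intr=0.1800 cont=20.7453 V=20.7453[hold]; j=3 S=228.8688 intr=0.0000 cont=3.9277 V=3.9277[hold]; j=4 S=338.0288 intr=0.0000 cont=0.0000 V=0.0000[hold]  S*(4)=71.0371
k=3: j=0 S=86.3315 intr=68.8085 cont=68.0209 V=68.8085[EX]; j=1 S=127.5076 intr=27.6324 cont=36.5614 V=36.5614[hold]; j=2 S=188.3229 intr=0.0000 cont=12.6706 V=12.6706[hold]; j=3 S=278.1443 intr=0.0000 cont=2.0498 V=2.0498[hold]  S*(3)=86.3315
k=2: j=0 S=104.9186 intr=50.2214 cont=53.0753 V=53.0753[hold]; j=1 S=154.9600 intr=0.1800 cont=25.0296 V=25.0296[hold]; j=2 S=228.8688 intr=0.0000 cont=7.5750 V=7.5750[hold]  S*(2)=-
k=1: j=0 S=127.5076 intr=27.6324 cont=39.4503 V=39.4503[hold]; j=1 S=188.3229 intr=0.0000 cont=16.6189 V=16.6189[hold]  S*(1)=-
k=0: j=0 S=154.9600 intr=0.1800 cont=28.3909 V=28.3909[hold]  S*(0)=-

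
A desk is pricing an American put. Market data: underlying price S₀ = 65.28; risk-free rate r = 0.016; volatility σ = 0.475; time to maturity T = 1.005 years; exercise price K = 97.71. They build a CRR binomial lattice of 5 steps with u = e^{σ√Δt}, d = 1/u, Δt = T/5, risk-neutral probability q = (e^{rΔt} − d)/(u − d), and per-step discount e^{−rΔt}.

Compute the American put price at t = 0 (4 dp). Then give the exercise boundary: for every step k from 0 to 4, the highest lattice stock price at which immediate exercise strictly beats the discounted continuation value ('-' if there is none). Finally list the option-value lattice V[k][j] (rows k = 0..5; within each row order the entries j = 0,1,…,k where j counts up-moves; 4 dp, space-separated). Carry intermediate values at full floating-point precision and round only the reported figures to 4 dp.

price = 36.0932
boundary = - - 42.6391 52.7587 65.2800
tree:
36.0932
45.4948 25.0636
55.0709 34.3224 14.1270
63.2495 44.9513 21.8070 5.0082
69.8593 55.0709 32.4300 9.2100 0.0000
75.2013 63.2495 44.9513 16.9370 0.0000 0.0000

Δt=0.20100  u=1.23733  d=0.80819  q=0.45447  discount=0.99679
step 5 (expiry): payoffs max(K−S,0) = 75.2013 63.2495 44.9513 16.9370 0.0000 0.0000
step 4: (k=4,j=0): S=27.8507, (K−S)⁺=69.8593, hold=69.5456 ⇒ V=69.8593 exercise | (k=4,j=1): S=42.6391, (K−S)⁺=55.0709, hold=54.7572 ⇒ V=55.0709 exercise | (k=4,j=2): S=65.2800, (K−S)⁺=32.4300, hold=32.1163 ⇒ V=32.4300 exercise | (k=4,j=3): S=99.9429, (K−S)⁺=0.0000, hold=9.2100 ⇒ V=9.2100 continue | (k=4,j=4): S=153.0115, (K−S)⁺=0.0000, hold=0.0000 ⇒ V=0.0000 continue  boundary S*=65.2800
step 3: (k=3,j=0): S=34.4605, (K−S)⁺=63.2495, hold=62.9357 ⇒ V=63.2495 exercise | (k=3,j=1): S=52.7587, (K−S)⁺=44.9513, hold=44.6376 ⇒ V=44.9513 exercise | (k=3,j=2): S=80.7730, (K−S)⁺=16.9370, hold=21.8070 ⇒ V=21.8070 continue | (k=3,j=3): S=123.6625, (K−S)⁺=0.0000, hold=5.0082 ⇒ V=5.0082 continue  boundary S*=52.7587
step 2: (k=2,j=0): S=42.6391, (K−S)⁺=55.0709, hold=54.7572 ⇒ V=55.0709 exercise | (k=2,j=1): S=65.2800, (K−S)⁺=32.4300, hold=34.3224 ⇒ V=34.3224 continue | (k=2,j=2): S=99.9429, (K−S)⁺=0.0000, hold=14.1270 ⇒ V=14.1270 continue  boundary S*=42.6391
step 1: (k=1,j=0): S=52.7587, (K−S)⁺=44.9513, hold=45.4948 ⇒ V=45.4948 continue | (k=1,j=1): S=80.7730, (K−S)⁺=16.9370, hold=25.0636 ⇒ V=25.0636 continue  boundary S*=-
step 0: (k=0,j=0): S=65.2800, (K−S)⁺=32.4300, hold=36.0932 ⇒ V=36.0932 continue  boundary S*=-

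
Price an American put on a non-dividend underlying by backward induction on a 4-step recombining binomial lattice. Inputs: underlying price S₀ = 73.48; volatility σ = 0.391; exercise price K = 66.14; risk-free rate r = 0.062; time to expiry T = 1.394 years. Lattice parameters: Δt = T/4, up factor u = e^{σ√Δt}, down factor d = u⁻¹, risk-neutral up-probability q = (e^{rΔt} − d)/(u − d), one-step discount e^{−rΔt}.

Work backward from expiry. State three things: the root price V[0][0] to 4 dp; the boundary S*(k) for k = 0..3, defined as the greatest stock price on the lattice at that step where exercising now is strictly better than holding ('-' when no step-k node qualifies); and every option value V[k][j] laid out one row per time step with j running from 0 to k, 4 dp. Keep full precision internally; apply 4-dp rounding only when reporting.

price = 7.3197
boundary = - - 46.3105 36.7650
tree:
7.3197
12.2787 2.4734
19.8295 4.9503 0.0000
29.3750 9.9077 0.0000 0.0000
36.9530 19.8295 0.0000 0.0000 0.0000

Δt=0.34850  u=1.25964  d=0.79388  q=0.48945  discount=0.97862
step 4 (expiry): payoffs max(K−S,0) = 36.9530 19.8295 0.0000 0.0000 0.0000
step 3: (k=3,j=0): S=36.7650, (K−S)⁺=29.3750, hold=27.9613 ⇒ V=29.3750 exercise | (k=3,j=1): S=58.3343, (K−S)⁺=7.8057, hold=9.9077 ⇒ V=9.9077 continue | (k=3,j=2): S=92.5580, (K−S)⁺=0.0000, hold=0.0000 ⇒ V=0.0000 continue | (k=3,j=3): S=146.8601, (K−S)⁺=0.0000, hold=0.0000 ⇒ V=0.0000 continue  boundary S*=36.7650
step 2: (k=2,j=0): S=46.3105, (K−S)⁺=19.8295, hold=19.4226 ⇒ V=19.8295 exercise | (k=2,j=1): S=73.4800, (K−S)⁺=0.0000, hold=4.9503 ⇒ V=4.9503 continue | (k=2,j=2): S=116.5894, (K−S)⁺=0.0000, hold=0.0000 ⇒ V=0.0000 continue  boundary S*=46.3105
step 1: (k=1,j=0): S=58.3343, (K−S)⁺=7.8057, hold=12.2787 ⇒ V=12.2787 continue | (k=1,j=1): S=92.5580, (K−S)⁺=0.0000, hold=2.4734 ⇒ V=2.4734 continue  boundary S*=-
step 0: (k=0,j=0): S=73.4800, (K−S)⁺=0.0000, hold=7.3197 ⇒ V=7.3197 continue  boundary S*=-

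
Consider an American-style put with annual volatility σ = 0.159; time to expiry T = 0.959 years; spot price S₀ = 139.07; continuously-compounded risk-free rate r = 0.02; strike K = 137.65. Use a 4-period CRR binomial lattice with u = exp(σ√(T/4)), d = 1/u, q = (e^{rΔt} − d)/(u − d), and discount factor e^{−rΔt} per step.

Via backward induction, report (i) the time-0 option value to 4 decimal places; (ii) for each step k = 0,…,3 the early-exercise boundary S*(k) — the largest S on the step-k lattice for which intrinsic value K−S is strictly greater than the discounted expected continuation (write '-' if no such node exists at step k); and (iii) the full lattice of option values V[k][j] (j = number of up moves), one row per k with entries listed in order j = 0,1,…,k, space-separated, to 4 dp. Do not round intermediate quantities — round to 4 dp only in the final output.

Δt=0.23975  u=1.08096  d=0.92510  q=0.51138  discount=0.99522
step 4 (expiry): payoffs max(K−S,0) = 35.7935 18.6324 0.0000 0.0000 0.0000
step 3: (k=3,j=0): S=110.1032, (K−S)⁺=27.5468, hold=26.8884 ⇒ V=27.5468 exercise | (k=3,j=1): S=128.6537, (K−S)⁺=8.9963, hold=9.0606 ⇒ V=9.0606 continue | (k=3,j=2): S=150.3297, (K−S)⁺=0.0000, hold=0.0000 ⇒ V=0.0000 continue | (k=3,j=3): S=175.6577, (K−S)⁺=0.0000, hold=0.0000 ⇒ V=0.0000 continue  boundary S*=110.1032
step 2: (k=2,j=0): S=119.0176, (K−S)⁺=18.6324, hold=18.0067 ⇒ V=18.6324 exercise | (k=2,j=1): S=139.0700, (K−S)⁺=0.0000, hold=4.4059 ⇒ V=4.4059 continue | (k=2,j=2): S=162.5009, (K−S)⁺=0.0000, hold=0.0000 ⇒ V=0.0000 continue  boundary S*=119.0176
step 1: (k=1,j=0): S=128.6537, (K−S)⁺=8.9963, hold=11.3029 ⇒ V=11.3029 continue | (k=1,j=1): S=150.3297, (K−S)⁺=0.0000, hold=2.1425 ⇒ V=2.1425 continue  boundary S*=-
step 0: (k=0,j=0): S=139.0700, (K−S)⁺=0.0000, hold=6.5868 ⇒ V=6.5868 continue  boundary S*=-

price = 6.5868
boundary = - - 119.0176 110.1032
tree:
6.5868
11.3029 2.1425
18.6324 4.4059 0.0000
27.5468 9.0606 0.0000 0.0000
35.7935 18.6324 0.0000 0.0000 0.0000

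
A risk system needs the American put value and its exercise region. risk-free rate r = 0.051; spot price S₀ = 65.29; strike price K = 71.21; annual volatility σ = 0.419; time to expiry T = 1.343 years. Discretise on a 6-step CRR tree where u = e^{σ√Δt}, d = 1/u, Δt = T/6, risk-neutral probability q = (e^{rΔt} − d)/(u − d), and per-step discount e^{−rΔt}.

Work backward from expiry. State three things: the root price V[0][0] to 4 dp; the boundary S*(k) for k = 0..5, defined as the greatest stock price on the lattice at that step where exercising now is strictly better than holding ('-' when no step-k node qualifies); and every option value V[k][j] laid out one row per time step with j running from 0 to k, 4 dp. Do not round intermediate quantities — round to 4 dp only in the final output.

params: Δt=0.22383 u=1.21925 d=0.82018 q=0.47937 e^(-rΔt)=0.98865
t_6 payoffs: 51.3355 41.6653 27.2899 5.9200 0.0000 0.0000 0.0000
t_5: node(5,0) S=24.2320 payoff=46.9780 vs cont=46.1698 → 46.9780 [stop]  node(5,1) S=36.0223 payoff=35.1877 vs cont=34.3794 → 35.1877 [stop]  node(5,2) S=53.5495 payoff=17.6605 vs cont=16.8523 → 17.6605 [stop]  node(5,3) S=79.6046 payoff=0.0000 vs cont=3.0471 → 3.0471 [wait]  node(5,4) S=118.3372 payoff=0.0000 vs cont=0.0000 → 0.0000 [wait]  node(5,5) S=175.9157 payoff=0.0000 vs cont=0.0000 → 0.0000 [wait]  ⇒ S*(5)=53.5495
t_4: node(4,0) S=29.5447 payoff=41.6653 vs cont=40.8570 → 41.6653 [stop]  node(4,1) S=43.9201 payoff=27.2899 vs cont=26.4816 → 27.2899 [stop]  node(4,2) S=65.2900 payoff=5.9200 vs cont=10.5343 → 10.5343 [wait]  node(4,3) S=97.0577 payoff=0.0000 vs cont=1.5684 → 1.5684 [wait]  node(4,4) S=144.2823 payoff=0.0000 vs cont=0.0000 → 0.0000 [wait]  ⇒ S*(4)=43.9201
t_3: node(3,0) S=36.0223 payoff=35.1877 vs cont=34.3794 → 35.1877 [stop]  node(3,1) S=53.5495 payoff=17.6605 vs cont=19.0391 → 19.0391 [wait]  node(3,2) S=79.6046 payoff=0.0000 vs cont=6.1655 → 6.1655 [wait]  node(3,3) S=118.3372 payoff=0.0000 vs cont=0.8073 → 0.8073 [wait]  ⇒ S*(3)=36.0223
t_2: node(2,0) S=43.9201 payoff=27.2899 vs cont=27.1350 → 27.2899 [stop]  node(2,1) S=65.2900 payoff=5.9200 vs cont=12.7218 → 12.7218 [wait]  node(2,2) S=97.0577 payoff=0.0000 vs cont=3.5561 → 3.5561 [wait]  ⇒ S*(2)=43.9201
t_1: node(1,0) S=53.5495 payoff=17.6605 vs cont=20.0759 → 20.0759 [wait]  node(1,1) S=79.6046 payoff=0.0000 vs cont=8.2335 → 8.2335 [wait]  ⇒ S*(1)=-
t_0: node(0,0) S=65.2900 payoff=5.9200 vs cont=14.2355 → 14.2355 [wait]  ⇒ S*(0)=-

price = 14.2355
boundary = - - 43.9201 36.0223 43.9201 53.5495
tree:
14.2355
20.0759 8.2335
27.2899 12.7218 3.5561
35.1877 19.0391 6.1655 0.8073
41.6653 27.2899 10.5343 1.5684 0.0000
46.9780 35.1877 17.6605 3.0471 0.0000 0.0000
51.3355 41.6653 27.2899 5.9200 0.0000 0.0000 0.0000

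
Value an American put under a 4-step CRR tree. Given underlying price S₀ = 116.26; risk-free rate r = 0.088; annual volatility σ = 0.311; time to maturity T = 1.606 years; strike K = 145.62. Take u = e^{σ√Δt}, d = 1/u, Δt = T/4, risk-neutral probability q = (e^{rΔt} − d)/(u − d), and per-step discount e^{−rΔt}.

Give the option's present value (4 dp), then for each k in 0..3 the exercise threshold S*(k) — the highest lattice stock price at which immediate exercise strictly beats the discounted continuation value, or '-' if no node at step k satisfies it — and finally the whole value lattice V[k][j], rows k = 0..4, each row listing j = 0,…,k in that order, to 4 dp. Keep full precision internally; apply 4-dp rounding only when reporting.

price = 30.5580
boundary = - 95.4657 116.2600 95.4657
tree:
30.5580
50.1543 15.9983
67.2293 29.3600 5.7497
81.2503 50.1543 12.9927 0.0000
92.7635 67.2293 29.3600 0.0000 0.0000

Δt=0.40150  u=1.21782  d=0.82114  q=0.54155  discount=0.96528
step 4 (expiry): payoffs max(K−S,0) = 92.7635 67.2293 29.3600 0.0000 0.0000
step 3: (k=3,j=0): S=64.3697, (K−S)⁺=81.2503, hold=76.1951 ⇒ V=81.2503 exercise | (k=3,j=1): S=95.4657, (K−S)⁺=50.1543, hold=45.0991 ⇒ V=50.1543 exercise | (k=3,j=2): S=141.5837, (K−S)⁺=4.0363, hold=12.9927 ⇒ V=12.9927 continue | (k=3,j=3): S=209.9807, (K−S)⁺=0.0000, hold=0.0000 ⇒ V=0.0000 continue  boundary S*=95.4657
step 2: (k=2,j=0): S=78.3907, (K−S)⁺=67.2293, hold=62.1741 ⇒ V=67.2293 exercise | (k=2,j=1): S=116.2600, (K−S)⁺=29.3600, hold=28.9868 ⇒ V=29.3600 exercise | (k=2,j=2): S=172.4234, (K−S)⁺=0.0000, hold=5.7497 ⇒ V=5.7497 continue  boundary S*=116.2600
step 1: (k=1,j=0): S=95.4657, (K−S)⁺=50.1543, hold=45.0991 ⇒ V=50.1543 exercise | (k=1,j=1): S=141.5837, (K−S)⁺=4.0363, hold=15.9983 ⇒ V=15.9983 continue  boundary S*=95.4657
step 0: (k=0,j=0): S=116.2600, (K−S)⁺=29.3600, hold=30.5580 ⇒ V=30.5580 continue  boundary S*=-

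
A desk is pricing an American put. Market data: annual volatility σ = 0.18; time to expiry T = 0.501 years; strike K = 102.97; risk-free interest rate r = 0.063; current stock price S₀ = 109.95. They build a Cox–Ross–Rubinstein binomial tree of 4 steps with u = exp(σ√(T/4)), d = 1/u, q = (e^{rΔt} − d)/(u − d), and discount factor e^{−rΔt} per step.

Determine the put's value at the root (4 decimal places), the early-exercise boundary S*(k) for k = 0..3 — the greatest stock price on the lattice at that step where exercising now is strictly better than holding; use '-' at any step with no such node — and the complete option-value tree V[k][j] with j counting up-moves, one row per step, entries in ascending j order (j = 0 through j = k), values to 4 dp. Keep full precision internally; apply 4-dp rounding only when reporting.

Δt=0.12525, u=1.06578, d=0.93828, q=0.54622, disc=e^(-rΔt)=0.99214
k=4 terminal: V=max(K-S,0) → 17.7520 6.1727 0.0000 0.0000 0.0000
k=3: j=0 S=90.8233 intr=12.1467 cont=11.3374 V=12.1467[EX]; j=1 S=103.1643 intr=0.0000 cont=2.7790 V=2.7790[hold]; j=2 S=117.1821 intr=0.0000 cont=0.0000 V=0.0000[hold]; j=3 S=133.1046 intr=0.0000 cont=0.0000 V=0.0000[hold]  S*(3)=90.8233
k=2: j=0 S=96.7973 intr=6.1727 cont=6.9747 V=6.9747[hold]; j=1 S=109.9500 intr=0.0000 cont=1.2512 V=1.2512[hold]; j=2 S=124.8899 intr=0.0000 cont=0.0000 V=0.0000[hold]  S*(2)=-
k=1: j=0 S=103.1643 intr=0.0000 cont=3.8182 V=3.8182[hold]; j=1 S=117.1821 intr=0.0000 cont=0.5633 V=0.5633[hold]  S*(1)=-
k=0: j=0 S=109.9500 intr=0.0000 cont=2.0243 V=2.0243[hold]  S*(0)=-

price = 2.0243
boundary = - - - 90.8233
tree:
2.0243
3.8182 0.5633
6.9747 1.2512 0.0000
12.1467 2.7790 0.0000 0.0000
17.7520 6.1727 0.0000 0.0000 0.0000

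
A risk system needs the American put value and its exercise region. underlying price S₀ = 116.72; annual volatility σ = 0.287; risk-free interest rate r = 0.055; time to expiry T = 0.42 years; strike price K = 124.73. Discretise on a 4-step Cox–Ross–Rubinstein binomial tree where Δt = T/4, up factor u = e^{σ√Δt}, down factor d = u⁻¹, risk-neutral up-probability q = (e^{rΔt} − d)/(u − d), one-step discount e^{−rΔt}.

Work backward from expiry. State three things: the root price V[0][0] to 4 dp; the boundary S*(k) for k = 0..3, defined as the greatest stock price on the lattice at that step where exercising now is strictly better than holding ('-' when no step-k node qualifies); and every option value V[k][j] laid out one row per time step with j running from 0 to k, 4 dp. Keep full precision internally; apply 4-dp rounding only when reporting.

price = 12.5704
boundary = - - 96.9098 106.3547
tree:
12.5704
19.1518 6.3361
27.8202 10.9702 1.9178
36.4263 18.3753 3.9193 0.0000
44.2681 27.8202 8.0100 0.0000 0.0000

Δt=0.10500  u=1.09746  d=0.91119  q=0.50786  discount=0.99424
step 4 (expiry): payoffs max(K−S,0) = 44.2681 27.8202 8.0100 0.0000 0.0000
step 3: (k=3,j=0): S=88.3037, (K−S)⁺=36.4263, hold=35.7081 ⇒ V=36.4263 exercise | (k=3,j=1): S=106.3547, (K−S)⁺=18.3753, hold=17.6571 ⇒ V=18.3753 exercise | (k=3,j=2): S=128.0956, (K−S)⁺=0.0000, hold=3.9193 ⇒ V=3.9193 continue | (k=3,j=3): S=154.2807, (K−S)⁺=0.0000, hold=0.0000 ⇒ V=0.0000 continue  boundary S*=106.3547
step 2: (k=2,j=0): S=96.9098, (K−S)⁺=27.8202, hold=27.1020 ⇒ V=27.8202 exercise | (k=2,j=1): S=116.7200, (K−S)⁺=8.0100, hold=10.9702 ⇒ V=10.9702 continue | (k=2,j=2): S=140.5798, (K−S)⁺=0.0000, hold=1.9178 ⇒ V=1.9178 continue  boundary S*=96.9098
step 1: (k=1,j=0): S=106.3547, (K−S)⁺=18.3753, hold=19.1518 ⇒ V=19.1518 continue | (k=1,j=1): S=128.0956, (K−S)⁺=0.0000, hold=6.3361 ⇒ V=6.3361 continue  boundary S*=-
step 0: (k=0,j=0): S=116.7200, (K−S)⁺=8.0100, hold=12.5704 ⇒ V=12.5704 continue  boundary S*=-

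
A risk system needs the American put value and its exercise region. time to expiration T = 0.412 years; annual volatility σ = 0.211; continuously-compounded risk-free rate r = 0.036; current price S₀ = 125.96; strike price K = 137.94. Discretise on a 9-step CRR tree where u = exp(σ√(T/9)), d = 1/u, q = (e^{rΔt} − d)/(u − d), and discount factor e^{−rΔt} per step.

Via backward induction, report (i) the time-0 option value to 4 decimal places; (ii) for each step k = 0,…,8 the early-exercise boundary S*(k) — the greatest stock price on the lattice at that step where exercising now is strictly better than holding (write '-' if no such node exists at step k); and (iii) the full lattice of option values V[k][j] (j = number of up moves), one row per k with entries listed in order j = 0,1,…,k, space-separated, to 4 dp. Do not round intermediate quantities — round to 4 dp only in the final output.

Δt=0.04578, u=1.04618, d=0.95586, q=0.50698, disc=e^(-rΔt)=0.99835
k=9 terminal: V=max(K-S,0) → 54.0372 46.1091 37.4318 27.9346 17.5400 6.1632 0.0000 0.0000 0.0000 0.0000
k=8: j=0 S=87.7774 intr=50.1626 cont=49.9354 V=50.1626[EX]; j=1 S=96.0717 intr=41.8683 cont=41.6412 V=41.8683[EX]; j=2 S=105.1496 intr=32.7904 cont=32.5632 V=32.7904[EX]; j=3 S=115.0854 intr=22.8546 cont=22.6275 V=22.8546[EX]; j=4 S=125.9600 intr=11.9800 cont=11.7529 V=11.9800[EX]; j=5 S=137.8622 intr=0.0778 cont=3.0336 V=3.0336[hold]; j=6 S=150.8890 intr=0.0000 cont=0.0000 V=0.0000[hold]; j=7 S=165.1468 intr=0.0000 cont=0.0000 V=0.0000[hold]; j=8 S=180.7517 intr=0.0000 cont=0.0000 V=0.0000[hold]  S*(8)=125.9600
k=7: j=0 S=91.8309 intr=46.1091 cont=45.8819 V=46.1091[EX]; j=1 S=100.5082 intr=37.4318 cont=37.2047 V=37.4318[EX]; j=2 S=110.0054 intr=27.9346 cont=27.7075 V=27.9346[EX]; j=3 S=120.4000 intr=17.5400 cont=17.3129 V=17.5400[EX]; j=4 S=131.7768 intr=6.1632 cont=7.4321 V=7.4321[hold]; j=5 S=144.2286 intr=0.0000 cont=1.4932 V=1.4932[hold]; j=6 S=157.8570 intr=0.0000 cont=0.0000 V=0.0000[hold]; j=7 S=172.7732 intr=0.0000 cont=0.0000 V=0.0000[hold]  S*(7)=120.4000
k=6: j=0 S=96.0717 intr=41.8683 cont=41.6412 V=41.8683[EX]; j=1 S=105.1496 intr=32.7904 cont=32.5632 V=32.7904[EX]; j=2 S=115.0854 intr=22.8546 cont=22.6275 V=22.8546[EX]; j=3 S=125.9600 intr=11.9800 cont=12.3951 V=12.3951[hold]; j=4 S=137.8622 intr=0.0778 cont=4.4139 V=4.4139[hold]; j=5 S=150.8890 intr=0.0000 cont=0.7350 V=0.7350[hold]; j=6 S=165.1468 intr=0.0000 cont=0.0000 V=0.0000[hold]  S*(6)=115.0854
k=5: j=0 S=100.5082 intr=37.4318 cont=37.2047 V=37.4318[EX]; j=1 S=110.0054 intr=27.9346 cont=27.7075 V=27.9346[EX]; j=2 S=120.4000 intr=17.5400 cont=17.5230 V=17.5400[EX]; j=3 S=131.7768 intr=6.1632 cont=8.3351 V=8.3351[hold]; j=4 S=144.2286 intr=0.0000 cont=2.5446 V=2.5446[hold]; j=5 S=157.8570 intr=0.0000 cont=0.3618 V=0.3618[hold]  S*(5)=120.4000
k=4: j=0 S=105.1496 intr=32.7904 cont=32.5632 V=32.7904[EX]; j=1 S=115.0854 intr=22.8546 cont=22.6275 V=22.8546[EX]; j=2 S=125.9600 intr=11.9800 cont=12.8521 V=12.8521[hold]; j=3 S=137.8622 intr=0.0778 cont=5.3905 V=5.3905[hold]; j=4 S=150.8890 intr=0.0000 cont=1.4356 V=1.4356[hold]  S*(4)=115.0854
k=3: j=0 S=110.0054 intr=27.9346 cont=27.7075 V=27.9346[EX]; j=1 S=120.4000 intr=17.5400 cont=17.7543 V=17.7543[hold]; j=2 S=131.7768 intr=6.1632 cont=9.0544 V=9.0544[hold]; j=3 S=144.2286 intr=0.0000 cont=3.3799 V=3.3799[hold]  S*(3)=110.0054
k=2: j=0 S=115.0854 intr=22.8546 cont=22.7359 V=22.8546[EX]; j=1 S=125.9600 intr=11.9800 cont=13.3217 V=13.3217[hold]; j=2 S=137.8622 intr=0.0778 cont=6.1674 V=6.1674[hold]  S*(2)=115.0854
k=1: j=0 S=120.4000 intr=17.5400 cont=17.9919 V=17.9919[hold]; j=1 S=131.7768 intr=6.1632 cont=9.6786 V=9.6786[hold]  S*(1)=-
k=0: j=0 S=125.9600 intr=11.9800 cont=13.7546 V=13.7546[hold]  S*(0)=-

price = 13.7546
boundary = - - 115.0854 110.0054 115.0854 120.4000 115.0854 120.4000 125.9600
tree:
13.7546
17.9919 9.6786
22.8546 13.3217 6.1674
27.9346 17.7543 9.0544 3.3799
32.7904 22.8546 12.8521 5.3905 1.4356
37.4318 27.9346 17.5400 8.3351 2.5446 0.3618
41.8683 32.7904 22.8546 12.3951 4.4139 0.7350 0.0000
46.1091 37.4318 27.9346 17.5400 7.4321 1.4932 0.0000 0.0000
50.1626 41.8683 32.7904 22.8546 11.9800 3.0336 0.0000 0.0000 0.0000
54.0372 46.1091 37.4318 27.9346 17.5400 6.1632 0.0000 0.0000 0.0000 0.0000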